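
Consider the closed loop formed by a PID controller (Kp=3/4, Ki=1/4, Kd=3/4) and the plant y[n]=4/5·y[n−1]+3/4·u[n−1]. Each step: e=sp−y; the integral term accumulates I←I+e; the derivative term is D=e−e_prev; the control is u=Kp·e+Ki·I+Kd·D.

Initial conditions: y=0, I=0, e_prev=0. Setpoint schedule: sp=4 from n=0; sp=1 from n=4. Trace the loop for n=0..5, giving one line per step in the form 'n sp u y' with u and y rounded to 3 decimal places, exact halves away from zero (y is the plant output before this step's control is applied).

0 4 7.000 0.000
1 4 -4.188 5.250
2 4 6.771 1.059
3 4 -4.153 5.926
4 1 1.290 1.626
5 1 -0.966 2.268

(exact arithmetic carried between steps; '≈' marks a value shown rounded to 6 d.p. or computed from one; I and e_prev carry over from the previous line; the table rounds u and y to 3 d.p., halves away from zero)
n=0: y=0, sp=4, e=sp−y=4; I=4, D=e−e_prev=4; u=3/4·4+1/4·4+3/4·4=7; next y=4/5·0+3/4·7=5.25
n=1: y=5.25, sp=4, e=sp−y=-1.25; I=2.75, D=e−e_prev=-5.25; u=3/4·(-1.25)+1/4·2.75+3/4·(-5.25)=-4.1875; next y=4/5·5.25+3/4·(-4.1875)=1.059375
n=2: y=1.059375, sp=4, e=sp−y=2.940625; I=5.690625, D=e−e_prev=4.190625; u=3/4·2.940625+1/4·5.690625+3/4·4.190625≈6.771094; next y=4/5·1.059375+3/4·6.771094≈5.925820
n=3: y≈5.925820, sp=4, e=sp−y≈-1.925820; I≈3.764805, D=e−e_prev≈-4.866445; u=3/4·(-1.925820)+1/4·3.764805+3/4·(-4.866445)≈-4.152998; next y=4/5·5.925820+3/4·(-4.152998)≈1.625908
n=4: y≈1.625908, sp=1, e=sp−y≈-0.625908; I≈3.138897, D=e−e_prev≈1.299913; u=3/4·(-0.625908)+1/4·3.138897+3/4·1.299913≈1.290228; next y=4/5·1.625908+3/4·1.290228≈2.268397
n=5: y≈2.268397, sp=1, e=sp−y≈-1.268397; I≈1.870500, D=e−e_prev≈-0.642489; u=3/4·(-1.268397)+1/4·1.870500+3/4·(-0.642489)≈-0.965540; next y=4/5·2.268397+3/4·(-0.965540)≈1.090563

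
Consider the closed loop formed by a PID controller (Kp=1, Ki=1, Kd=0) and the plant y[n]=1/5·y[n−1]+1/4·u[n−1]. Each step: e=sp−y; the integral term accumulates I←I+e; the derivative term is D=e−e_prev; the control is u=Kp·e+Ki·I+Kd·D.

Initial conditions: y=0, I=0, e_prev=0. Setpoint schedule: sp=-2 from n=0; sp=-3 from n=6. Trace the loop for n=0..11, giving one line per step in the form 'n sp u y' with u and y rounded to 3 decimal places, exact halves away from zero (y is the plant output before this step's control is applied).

0 -2 -4.000 0.000
1 -2 -4.000 -1.000
2 -2 -4.600 -1.200
3 -2 -5.020 -1.390
4 -2 -5.344 -1.533
5 -2 -5.592 -1.643
6 -3 -7.781 -1.726
7 -3 -7.927 -2.291
8 -3 -8.338 -2.440
9 -3 -8.633 -2.572
10 -3 -8.860 -2.673
11 -3 -9.033 -2.749

(exact arithmetic carried between steps; '≈' marks a value shown rounded to 6 d.p. or computed from one; I and e_prev carry over from the previous line; the table rounds u and y to 3 d.p., halves away from zero)
n=0: y=0, sp=-2, e=sp−y=-2; I=-2, D=e−e_prev=-2; u=1·(-2)+1·(-2)+0·(-2)=-4; next y=1/5·0+1/4·(-4)=-1
n=1: y=-1, sp=-2, e=sp−y=-1; I=-3, D=e−e_prev=1; u=1·(-1)+1·(-3)+0·1=-4; next y=1/5·(-1)+1/4·(-4)=-1.2
n=2: y=-1.2, sp=-2, e=sp−y=-0.8; I=-3.8, D=e−e_prev=0.2; u=1·(-0.8)+1·(-3.8)+0·0.2=-4.6; next y=1/5·(-1.2)+1/4·(-4.6)=-1.39
n=3: y=-1.39, sp=-2, e=sp−y=-0.61; I=-4.41, D=e−e_prev=0.19; u=1·(-0.61)+1·(-4.41)+0·0.19=-5.02; next y=1/5·(-1.39)+1/4·(-5.02)=-1.533
n=4: y=-1.533, sp=-2, e=sp−y=-0.467; I=-4.877, D=e−e_prev=0.143; u=1·(-0.467)+1·(-4.877)+0·0.143=-5.344; next y=1/5·(-1.533)+1/4·(-5.344)=-1.6426
n=5: y=-1.6426, sp=-2, e=sp−y=-0.3574; I=-5.2344, D=e−e_prev=0.1096; u=1·(-0.3574)+1·(-5.2344)+0·0.1096=-5.5918; next y=1/5·(-1.6426)+1/4·(-5.5918)=-1.72647
n=6: y=-1.72647, sp=-3, e=sp−y=-1.27353; I=-6.50793, D=e−e_prev=-0.91613; u=1·(-1.27353)+1·(-6.50793)+0·(-0.91613)=-7.78146; next y=1/5·(-1.72647)+1/4·(-7.78146)=-2.290659
n=7: y=-2.290659, sp=-3, e=sp−y=-0.709341; I=-7.217271, D=e−e_prev=0.564189; u=1·(-0.709341)+1·(-7.217271)+0·0.564189=-7.926612; next y=1/5·(-2.290659)+1/4·(-7.926612)≈-2.439785
n=8: y≈-2.439785, sp=-3, e=sp−y≈-0.560215; I≈-7.777486, D=e−e_prev≈0.149126; u=1·(-0.560215)+1·(-7.777486)+0·0.149126≈-8.337701; next y=1/5·(-2.439785)+1/4·(-8.337701)≈-2.572382
n=9: y≈-2.572382, sp=-3, e=sp−y≈-0.427618; I≈-8.205104, D=e−e_prev≈0.132598; u=1·(-0.427618)+1·(-8.205104)+0·0.132598≈-8.632722; next y=1/5·(-2.572382)+1/4·(-8.632722)≈-2.672657
n=10: y≈-2.672657, sp=-3, e=sp−y≈-0.327343; I≈-8.532447, D=e−e_prev≈0.100275; u=1·(-0.327343)+1·(-8.532447)+0·0.100275≈-8.859790; next y=1/5·(-2.672657)+1/4·(-8.859790)≈-2.749479
n=11: y≈-2.749479, sp=-3, e=sp−y≈-0.250521; I≈-8.782968, D=e−e_prev≈0.076822; u=1·(-0.250521)+1·(-8.782968)+0·0.076822≈-9.033489; next y=1/5·(-2.749479)+1/4·(-9.033489)≈-2.808268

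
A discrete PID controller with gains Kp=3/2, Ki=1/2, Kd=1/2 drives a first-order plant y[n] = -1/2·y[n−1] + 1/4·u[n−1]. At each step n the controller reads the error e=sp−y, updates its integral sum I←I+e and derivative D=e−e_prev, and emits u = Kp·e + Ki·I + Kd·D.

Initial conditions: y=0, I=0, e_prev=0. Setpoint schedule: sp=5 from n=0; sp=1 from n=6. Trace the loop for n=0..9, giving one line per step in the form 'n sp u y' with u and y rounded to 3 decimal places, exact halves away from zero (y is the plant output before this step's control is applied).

(exact arithmetic carried between steps; '≈' marks a value shown rounded to 6 d.p. or computed from one; I and e_prev carry over from the previous line; the table rounds u and y to 3 d.p., halves away from zero)
n=0: y=0, sp=5, e=sp−y=5; I=5, D=e−e_prev=5; u=3/2·5+1/2·5+1/2·5=12.5; next y=-1/2·0+1/4·12.5=3.125
n=1: y=3.125, sp=5, e=sp−y=1.875; I=6.875, D=e−e_prev=-3.125; u=3/2·1.875+1/2·6.875+1/2·(-3.125)=4.6875; next y=-1/2·3.125+1/4·4.6875=-0.390625
n=2: y=-0.390625, sp=5, e=sp−y=5.390625; I=12.265625, D=e−e_prev=3.515625; u=3/2·5.390625+1/2·12.265625+1/2·3.515625≈15.976563; next y=-1/2·(-0.390625)+1/4·15.976563≈4.189453
n=3: y≈4.189453, sp=5, e=sp−y≈0.810547; I≈13.076172, D=e−e_prev≈-4.580078; u=3/2·0.810547+1/2·13.076172+1/2·(-4.580078)≈5.463867; next y=-1/2·4.189453+1/4·5.463867≈-0.728760
n=4: y≈-0.728760, sp=5, e=sp−y≈5.728760; I≈18.804932, D=e−e_prev≈4.918213; u=3/2·5.728760+1/2·18.804932+1/2·4.918213≈20.454712; next y=-1/2·(-0.728760)+1/4·20.454712≈5.478058
n=5: y≈5.478058, sp=5, e=sp−y≈-0.478058; I≈18.326874, D=e−e_prev≈-6.206818; u=3/2·(-0.478058)+1/2·18.326874+1/2·(-6.206818)≈5.342941; next y=-1/2·5.478058+1/4·5.342941≈-1.403294
n=6: y≈-1.403294, sp=1, e=sp−y≈2.403294; I≈20.730167, D=e−e_prev≈2.881351; u=3/2·2.403294+1/2·20.730167+1/2·2.881351≈15.410700; next y=-1/2·(-1.403294)+1/4·15.410700≈4.554322
n=7: y≈4.554322, sp=1, e=sp−y≈-3.554322; I≈17.175846, D=e−e_prev≈-5.957615; u=3/2·(-3.554322)+1/2·17.175846+1/2·(-5.957615)≈0.277632; next y=-1/2·4.554322+1/4·0.277632≈-2.207753
n=8: y≈-2.207753, sp=1, e=sp−y≈3.207753; I≈20.383598, D=e−e_prev≈6.762075; u=3/2·3.207753+1/2·20.383598+1/2·6.762075≈18.384466; next y=-1/2·(-2.207753)+1/4·18.384466≈5.699993
n=9: y≈5.699993, sp=1, e=sp−y≈-4.699993; I≈15.683606, D=e−e_prev≈-7.907746; u=3/2·(-4.699993)+1/2·15.683606+1/2·(-7.907746)≈-3.162059; next y=-1/2·5.699993+1/4·(-3.162059)≈-3.640511

0 5 12.500 0.000
1 5 4.688 3.125
2 5 15.977 -0.391
3 5 5.464 4.189
4 5 20.455 -0.729
5 5 5.343 5.478
6 1 15.411 -1.403
7 1 0.278 4.554
8 1 18.384 -2.208
9 1 -3.162 5.700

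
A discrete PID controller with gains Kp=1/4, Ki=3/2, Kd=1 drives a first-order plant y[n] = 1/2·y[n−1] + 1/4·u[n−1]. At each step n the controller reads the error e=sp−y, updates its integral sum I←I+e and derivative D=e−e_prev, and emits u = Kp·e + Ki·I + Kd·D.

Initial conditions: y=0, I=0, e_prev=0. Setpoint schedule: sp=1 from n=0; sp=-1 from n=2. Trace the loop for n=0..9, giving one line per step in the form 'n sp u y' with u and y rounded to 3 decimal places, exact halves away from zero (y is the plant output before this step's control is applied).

(exact arithmetic carried between steps; '≈' marks a value shown rounded to 6 d.p. or computed from one; I and e_prev carry over from the previous line; the table rounds u and y to 3 d.p., halves away from zero)
n=0: y=0, sp=1, e=sp−y=1; I=1, D=e−e_prev=1; u=1/4·1+3/2·1+1·1=2.75; next y=1/2·0+1/4·2.75=0.6875
n=1: y=0.6875, sp=1, e=sp−y=0.3125; I=1.3125, D=e−e_prev=-0.6875; u=1/4·0.3125+3/2·1.3125+1·(-0.6875)=1.359375; next y=1/2·0.6875+1/4·1.359375≈0.683594
n=2: y≈0.683594, sp=-1, e=sp−y≈-1.683594; I≈-0.371094, D=e−e_prev≈-1.996094; u=1/4·(-1.683594)+3/2·(-0.371094)+1·(-1.996094)≈-2.973633; next y=1/2·0.683594+1/4·(-2.973633)≈-0.401611
n=3: y≈-0.401611, sp=-1, e=sp−y≈-0.598389; I≈-0.969482, D=e−e_prev≈1.085205; u=1/4·(-0.598389)+3/2·(-0.969482)+1·1.085205≈-0.518616; next y=1/2·(-0.401611)+1/4·(-0.518616)≈-0.330460
n=4: y≈-0.330460, sp=-1, e=sp−y≈-0.669540; I≈-1.639023, D=e−e_prev≈-0.071152; u=1/4·(-0.669540)+3/2·(-1.639023)+1·(-0.071152)≈-2.697071; next y=1/2·(-0.330460)+1/4·(-2.697071)≈-0.839498
n=5: y≈-0.839498, sp=-1, e=sp−y≈-0.160502; I≈-1.799525, D=e−e_prev≈0.509038; u=1/4·(-0.160502)+3/2·(-1.799525)+1·0.509038≈-2.230376; next y=1/2·(-0.839498)+1/4·(-2.230376)≈-0.977343
n=6: y≈-0.977343, sp=-1, e=sp−y≈-0.022657; I≈-1.822183, D=e−e_prev≈0.137845; u=1/4·(-0.022657)+3/2·(-1.822183)+1·0.137845≈-2.601093; next y=1/2·(-0.977343)+1/4·(-2.601093)≈-1.138945
n=7: y≈-1.138945, sp=-1, e=sp−y≈0.138945; I≈-1.683238, D=e−e_prev≈0.161602; u=1/4·0.138945+3/2·(-1.683238)+1·0.161602≈-2.328519; next y=1/2·(-1.138945)+1/4·(-2.328519)≈-1.151602
n=8: y≈-1.151602, sp=-1, e=sp−y≈0.151602; I≈-1.531636, D=e−e_prev≈0.012657; u=1/4·0.151602+3/2·(-1.531636)+1·0.012657≈-2.246896; next y=1/2·(-1.151602)+1/4·(-2.246896)≈-1.137525
n=9: y≈-1.137525, sp=-1, e=sp−y≈0.137525; I≈-1.394111, D=e−e_prev≈-0.014077; u=1/4·0.137525+3/2·(-1.394111)+1·(-0.014077)≈-2.070862; next y=1/2·(-1.137525)+1/4·(-2.070862)≈-1.086478

0 1 2.750 0.000
1 1 1.359 0.688
2 -1 -2.974 0.684
3 -1 -0.519 -0.402
4 -1 -2.697 -0.330
5 -1 -2.230 -0.839
6 -1 -2.601 -0.977
7 -1 -2.329 -1.139
8 -1 -2.247 -1.152
9 -1 -2.071 -1.138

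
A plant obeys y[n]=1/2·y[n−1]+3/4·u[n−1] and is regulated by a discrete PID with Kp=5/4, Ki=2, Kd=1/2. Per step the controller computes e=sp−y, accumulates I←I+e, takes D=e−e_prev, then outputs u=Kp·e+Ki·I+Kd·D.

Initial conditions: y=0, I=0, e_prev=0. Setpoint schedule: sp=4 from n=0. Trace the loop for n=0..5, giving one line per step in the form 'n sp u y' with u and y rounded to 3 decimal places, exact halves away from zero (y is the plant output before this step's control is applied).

(exact arithmetic carried between steps; '≈' marks a value shown rounded to 6 d.p. or computed from one; I and e_prev carry over from the previous line; the table rounds u and y to 3 d.p., halves away from zero)
n=0: y=0, sp=4, e=sp−y=4; I=4, D=e−e_prev=4; u=5/4·4+2·4+1/2·4=15; next y=1/2·0+3/4·15=11.25
n=1: y=11.25, sp=4, e=sp−y=-7.25; I=-3.25, D=e−e_prev=-11.25; u=5/4·(-7.25)+2·(-3.25)+1/2·(-11.25)=-21.1875; next y=1/2·11.25+3/4·(-21.1875)=-10.265625
n=2: y=-10.265625, sp=4, e=sp−y=14.265625; I=11.015625, D=e−e_prev=21.515625; u=5/4·14.265625+2·11.015625+1/2·21.515625≈50.621094; next y=1/2·(-10.265625)+3/4·50.621094≈32.833008
n=3: y≈32.833008, sp=4, e=sp−y≈-28.833008; I≈-17.817383, D=e−e_prev≈-43.098633; u=5/4·(-28.833008)+2·(-17.817383)+1/2·(-43.098633)≈-93.225342; next y=1/2·32.833008+3/4·(-93.225342)≈-53.502502
n=4: y≈-53.502502, sp=4, e=sp−y≈57.502502; I≈39.685120, D=e−e_prev≈86.335510; u=5/4·57.502502+2·39.685120+1/2·86.335510≈194.416122; next y=1/2·(-53.502502)+3/4·194.416122≈119.060841
n=5: y≈119.060841, sp=4, e=sp−y≈-115.060841; I≈-75.375721, D=e−e_prev≈-172.563343; u=5/4·(-115.060841)+2·(-75.375721)+1/2·(-172.563343)≈-380.859164; next y=1/2·119.060841+3/4·(-380.859164)≈-226.113953

0 4 15.000 0.000
1 4 -21.188 11.250
2 4 50.621 -10.266
3 4 -93.225 32.833
4 4 194.416 -53.503
5 4 -380.859 119.061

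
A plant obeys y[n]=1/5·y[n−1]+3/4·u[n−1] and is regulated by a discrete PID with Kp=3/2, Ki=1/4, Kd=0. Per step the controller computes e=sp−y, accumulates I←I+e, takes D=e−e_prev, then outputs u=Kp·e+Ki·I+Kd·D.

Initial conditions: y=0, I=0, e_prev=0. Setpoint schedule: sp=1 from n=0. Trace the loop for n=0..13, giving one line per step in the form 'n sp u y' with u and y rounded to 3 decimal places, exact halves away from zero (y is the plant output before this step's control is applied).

(exact arithmetic carried between steps; '≈' marks a value shown rounded to 6 d.p. or computed from one; I and e_prev carry over from the previous line; the table rounds u and y to 3 d.p., halves away from zero)
n=0: y=0, sp=1, e=sp−y=1; I=1, D=e−e_prev=1; u=3/2·1+1/4·1+0·1=1.75; next y=1/5·0+3/4·1.75=1.3125
n=1: y=1.3125, sp=1, e=sp−y=-0.3125; I=0.6875, D=e−e_prev=-1.3125; u=3/2·(-0.3125)+1/4·0.6875+0·(-1.3125)=-0.296875; next y=1/5·1.3125+3/4·(-0.296875)≈0.039844
n=2: y≈0.039844, sp=1, e=sp−y≈0.960156; I≈1.647656, D=e−e_prev≈1.272656; u=3/2·0.960156+1/4·1.647656+0·1.272656≈1.852148; next y=1/5·0.039844+3/4·1.852148≈1.397080
n=3: y≈1.397080, sp=1, e=sp−y≈-0.397080; I≈1.250576, D=e−e_prev≈-1.357236; u=3/2·(-0.397080)+1/4·1.250576+0·(-1.357236)≈-0.282976; next y=1/5·1.397080+3/4·(-0.282976)≈0.067184
n=4: y≈0.067184, sp=1, e=sp−y≈0.932816; I≈2.183392, D=e−e_prev≈1.329896; u=3/2·0.932816+1/4·2.183392+0·1.329896≈1.945072; next y=1/5·0.067184+3/4·1.945072≈1.472241
n=5: y≈1.472241, sp=1, e=sp−y≈-0.472241; I≈1.711151, D=e−e_prev≈-1.405057; u=3/2·(-0.472241)+1/4·1.711151+0·(-1.405057)≈-0.280573; next y=1/5·1.472241+3/4·(-0.280573)≈0.084018
n=6: y≈0.084018, sp=1, e=sp−y≈0.915982; I≈2.627133, D=e−e_prev≈1.388223; u=3/2·0.915982+1/4·2.627133+0·1.388223≈2.030756; next y=1/5·0.084018+3/4·2.030756≈1.539871
n=7: y≈1.539871, sp=1, e=sp−y≈-0.539871; I≈2.087262, D=e−e_prev≈-1.455853; u=3/2·(-0.539871)+1/4·2.087262+0·(-1.455853)≈-0.287991; next y=1/5·1.539871+3/4·(-0.287991)≈0.091981
n=8: y≈0.091981, sp=1, e=sp−y≈0.908019; I≈2.995281, D=e−e_prev≈1.447890; u=3/2·0.908019+1/4·2.995281+0·1.447890≈2.110848; next y=1/5·0.091981+3/4·2.110848≈1.601533
n=9: y≈1.601533, sp=1, e=sp−y≈-0.601533; I≈2.393749, D=e−e_prev≈-1.509551; u=3/2·(-0.601533)+1/4·2.393749+0·(-1.509551)≈-0.303862; next y=1/5·1.601533+3/4·(-0.303862)≈0.092410
n=10: y≈0.092410, sp=1, e=sp−y≈0.907590; I≈3.301338, D=e−e_prev≈1.509122; u=3/2·0.907590+1/4·3.301338+0·1.509122≈2.186719; next y=1/5·0.092410+3/4·2.186719≈1.658521
n=11: y≈1.658521, sp=1, e=sp−y≈-0.658521; I≈2.642817, D=e−e_prev≈-1.566111; u=3/2·(-0.658521)+1/4·2.642817+0·(-1.566111)≈-0.327078; next y=1/5·1.658521+3/4·(-0.327078)≈0.086396
n=12: y≈0.086396, sp=1, e=sp−y≈0.913604; I≈3.556421, D=e−e_prev≈1.572126; u=3/2·0.913604+1/4·3.556421+0·1.572126≈2.259512; next y=1/5·0.086396+3/4·2.259512≈1.711913
n=13: y≈1.711913, sp=1, e=sp−y≈-0.711913; I≈2.844508, D=e−e_prev≈-1.625517; u=3/2·(-0.711913)+1/4·2.844508+0·(-1.625517)≈-0.356742; next y=1/5·1.711913+3/4·(-0.356742)≈0.074826

0 1 1.750 0.000
1 1 -0.297 1.313
2 1 1.852 0.040
3 1 -0.283 1.397
4 1 1.945 0.067
5 1 -0.281 1.472
6 1 2.031 0.084
7 1 -0.288 1.540
8 1 2.111 0.092
9 1 -0.304 1.602
10 1 2.187 0.092
11 1 -0.327 1.659
12 1 2.260 0.086
13 1 -0.357 1.712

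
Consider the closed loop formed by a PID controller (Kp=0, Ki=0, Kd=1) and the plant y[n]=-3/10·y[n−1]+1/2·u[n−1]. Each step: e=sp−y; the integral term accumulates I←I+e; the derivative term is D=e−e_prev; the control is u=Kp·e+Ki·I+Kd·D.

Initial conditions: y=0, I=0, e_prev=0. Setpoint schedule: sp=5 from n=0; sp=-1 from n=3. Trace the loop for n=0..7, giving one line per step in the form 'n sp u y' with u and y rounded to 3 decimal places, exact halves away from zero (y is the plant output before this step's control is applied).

0 5 5.000 0.000
1 5 -2.500 2.500
2 5 4.500 -2.000
3 -1 -10.850 2.850
4 -1 9.130 -6.280
5 -1 -12.729 6.449
6 -1 14.748 -8.299
7 -1 -18.163 9.864

(exact arithmetic carried between steps; '≈' marks a value shown rounded to 6 d.p. or computed from one; I and e_prev carry over from the previous line; the table rounds u and y to 3 d.p., halves away from zero)
n=0: y=0, sp=5, e=sp−y=5; I=5, D=e−e_prev=5; u=0·5+0·5+1·5=5; next y=-3/10·0+1/2·5=2.5
n=1: y=2.5, sp=5, e=sp−y=2.5; I=7.5, D=e−e_prev=-2.5; u=0·2.5+0·7.5+1·(-2.5)=-2.5; next y=-3/10·2.5+1/2·(-2.5)=-2
n=2: y=-2, sp=5, e=sp−y=7; I=14.5, D=e−e_prev=4.5; u=0·7+0·14.5+1·4.5=4.5; next y=-3/10·(-2)+1/2·4.5=2.85
n=3: y=2.85, sp=-1, e=sp−y=-3.85; I=10.65, D=e−e_prev=-10.85; u=0·(-3.85)+0·10.65+1·(-10.85)=-10.85; next y=-3/10·2.85+1/2·(-10.85)=-6.28
n=4: y=-6.28, sp=-1, e=sp−y=5.28; I=15.93, D=e−e_prev=9.13; u=0·5.28+0·15.93+1·9.13=9.13; next y=-3/10·(-6.28)+1/2·9.13=6.449
n=5: y=6.449, sp=-1, e=sp−y=-7.449; I=8.481, D=e−e_prev=-12.729; u=0·(-7.449)+0·8.481+1·(-12.729)=-12.729; next y=-3/10·6.449+1/2·(-12.729)=-8.2992
n=6: y=-8.2992, sp=-1, e=sp−y=7.2992; I=15.7802, D=e−e_prev=14.7482; u=0·7.2992+0·15.7802+1·14.7482=14.7482; next y=-3/10·(-8.2992)+1/2·14.7482=9.86386
n=7: y=9.86386, sp=-1, e=sp−y=-10.86386; I=4.91634, D=e−e_prev=-18.16306; u=0·(-10.86386)+0·4.91634+1·(-18.16306)=-18.16306; next y=-3/10·9.86386+1/2·(-18.16306)=-12.040688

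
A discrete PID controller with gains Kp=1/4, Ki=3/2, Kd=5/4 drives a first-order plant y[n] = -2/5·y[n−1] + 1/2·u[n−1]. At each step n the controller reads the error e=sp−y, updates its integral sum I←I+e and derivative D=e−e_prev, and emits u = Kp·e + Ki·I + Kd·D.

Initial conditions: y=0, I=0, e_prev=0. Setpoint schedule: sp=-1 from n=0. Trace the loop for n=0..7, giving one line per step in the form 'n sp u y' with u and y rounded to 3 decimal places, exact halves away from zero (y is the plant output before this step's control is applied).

(exact arithmetic carried between steps; '≈' marks a value shown rounded to 6 d.p. or computed from one; I and e_prev carry over from the previous line; the table rounds u and y to 3 d.p., halves away from zero)
n=0: y=0, sp=-1, e=sp−y=-1; I=-1, D=e−e_prev=-1; u=1/4·(-1)+3/2·(-1)+5/4·(-1)=-3; next y=-2/5·0+1/2·(-3)=-1.5
n=1: y=-1.5, sp=-1, e=sp−y=0.5; I=-0.5, D=e−e_prev=1.5; u=1/4·0.5+3/2·(-0.5)+5/4·1.5=1.25; next y=-2/5·(-1.5)+1/2·1.25=1.225
n=2: y=1.225, sp=-1, e=sp−y=-2.225; I=-2.725, D=e−e_prev=-2.725; u=1/4·(-2.225)+3/2·(-2.725)+5/4·(-2.725)=-8.05; next y=-2/5·1.225+1/2·(-8.05)=-4.515
n=3: y=-4.515, sp=-1, e=sp−y=3.515; I=0.79, D=e−e_prev=5.74; u=1/4·3.515+3/2·0.79+5/4·5.74=9.23875; next y=-2/5·(-4.515)+1/2·9.23875=6.425375
n=4: y=6.425375, sp=-1, e=sp−y=-7.425375; I=-6.635375, D=e−e_prev=-10.940375; u=1/4·(-7.425375)+3/2·(-6.635375)+5/4·(-10.940375)=-25.484875; next y=-2/5·6.425375+1/2·(-25.484875)≈-15.312588
n=5: y≈-15.312588, sp=-1, e=sp−y≈14.312588; I≈7.677213, D=e−e_prev≈21.737963; u=1/4·14.312588+3/2·7.677213+5/4·21.737963≈42.266419; next y=-2/5·(-15.312588)+1/2·42.266419≈27.258244
n=6: y≈27.258244, sp=-1, e=sp−y≈-28.258244; I≈-20.581032, D=e−e_prev≈-42.570832; u=1/4·(-28.258244)+3/2·(-20.581032)+5/4·(-42.570832)≈-91.149649; next y=-2/5·27.258244+1/2·(-91.149649)≈-56.478122
n=7: y≈-56.478122, sp=-1, e=sp−y≈55.478122; I≈34.897090, D=e−e_prev≈83.736367; u=1/4·55.478122+3/2·34.897090+5/4·83.736367≈170.885624; next y=-2/5·(-56.478122)+1/2·170.885624≈108.034061

0 -1 -3.000 0.000
1 -1 1.250 -1.500
2 -1 -8.050 1.225
3 -1 9.239 -4.515
4 -1 -25.485 6.425
5 -1 42.266 -15.313
6 -1 -91.150 27.258
7 -1 170.886 -56.478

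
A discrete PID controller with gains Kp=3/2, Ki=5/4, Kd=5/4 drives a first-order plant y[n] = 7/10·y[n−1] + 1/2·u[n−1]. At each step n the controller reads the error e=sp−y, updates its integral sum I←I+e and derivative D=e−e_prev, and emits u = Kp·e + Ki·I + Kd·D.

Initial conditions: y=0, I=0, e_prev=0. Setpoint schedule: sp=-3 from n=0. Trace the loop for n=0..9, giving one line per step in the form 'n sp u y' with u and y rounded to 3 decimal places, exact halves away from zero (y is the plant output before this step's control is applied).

0 -3 -12.000 0.000
1 -3 12.000 -6.000
2 -3 -22.950 1.800
3 -3 28.860 -10.215
4 -3 -47.118 7.280
5 -3 64.872 -18.463
6 -3 -99.878 19.512
7 -3 142.621 -36.281
8 -3 -214.297 45.914
9 -3 310.995 -75.009

(exact arithmetic carried between steps; '≈' marks a value shown rounded to 6 d.p. or computed from one; I and e_prev carry over from the previous line; the table rounds u and y to 3 d.p., halves away from zero)
n=0: y=0, sp=-3, e=sp−y=-3; I=-3, D=e−e_prev=-3; u=3/2·(-3)+5/4·(-3)+5/4·(-3)=-12; next y=7/10·0+1/2·(-12)=-6
n=1: y=-6, sp=-3, e=sp−y=3; I=0, D=e−e_prev=6; u=3/2·3+5/4·0+5/4·6=12; next y=7/10·(-6)+1/2·12=1.8
n=2: y=1.8, sp=-3, e=sp−y=-4.8; I=-4.8, D=e−e_prev=-7.8; u=3/2·(-4.8)+5/4·(-4.8)+5/4·(-7.8)=-22.95; next y=7/10·1.8+1/2·(-22.95)=-10.215
n=3: y=-10.215, sp=-3, e=sp−y=7.215; I=2.415, D=e−e_prev=12.015; u=3/2·7.215+5/4·2.415+5/4·12.015=28.86; next y=7/10·(-10.215)+1/2·28.86=7.2795
n=4: y=7.2795, sp=-3, e=sp−y=-10.2795; I=-7.8645, D=e−e_prev=-17.4945; u=3/2·(-10.2795)+5/4·(-7.8645)+5/4·(-17.4945)=-47.118; next y=7/10·7.2795+1/2·(-47.118)=-18.46335
n=5: y=-18.46335, sp=-3, e=sp−y=15.46335; I=7.59885, D=e−e_prev=25.74285; u=3/2·15.46335+5/4·7.59885+5/4·25.74285=64.87215; next y=7/10·(-18.46335)+1/2·64.87215=19.51173
n=6: y=19.51173, sp=-3, e=sp−y=-22.51173; I=-14.91288, D=e−e_prev=-37.97508; u=3/2·(-22.51173)+5/4·(-14.91288)+5/4·(-37.97508)=-99.877545; next y=7/10·19.51173+1/2·(-99.877545)≈-36.280562
n=7: y≈-36.280562, sp=-3, e=sp−y≈33.280562; I≈18.367682, D=e−e_prev≈55.792292; u=3/2·33.280562+5/4·18.367682+5/4·55.792292≈142.620809; next y=7/10·(-36.280562)+1/2·142.620809≈45.914011
n=8: y≈45.914011, sp=-3, e=sp−y≈-48.914011; I≈-30.546330, D=e−e_prev≈-82.194573; u=3/2·(-48.914011)+5/4·(-30.546330)+5/4·(-82.194573)≈-214.297145; next y=7/10·45.914011+1/2·(-214.297145)≈-75.008765
n=9: y≈-75.008765, sp=-3, e=sp−y≈72.008765; I≈41.462435, D=e−e_prev≈120.922776; u=3/2·72.008765+5/4·41.462435+5/4·120.922776≈310.994660; next y=7/10·(-75.008765)+1/2·310.994660≈102.991195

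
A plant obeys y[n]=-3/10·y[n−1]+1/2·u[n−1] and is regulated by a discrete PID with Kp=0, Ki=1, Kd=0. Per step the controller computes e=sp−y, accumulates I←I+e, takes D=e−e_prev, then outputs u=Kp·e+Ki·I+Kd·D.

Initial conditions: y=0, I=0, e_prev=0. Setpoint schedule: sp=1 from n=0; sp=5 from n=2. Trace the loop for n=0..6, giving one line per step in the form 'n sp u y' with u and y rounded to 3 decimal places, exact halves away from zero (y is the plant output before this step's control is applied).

0 1 1.000 0.000
1 1 1.500 0.500
2 5 5.900 0.600
3 5 8.130 2.770
4 5 9.896 3.234
5 5 10.918 3.978
6 5 11.652 4.266

(exact arithmetic carried between steps; '≈' marks a value shown rounded to 6 d.p. or computed from one; I and e_prev carry over from the previous line; the table rounds u and y to 3 d.p., halves away from zero)
n=0: y=0, sp=1, e=sp−y=1; I=1, D=e−e_prev=1; u=0·1+1·1+0·1=1; next y=-3/10·0+1/2·1=0.5
n=1: y=0.5, sp=1, e=sp−y=0.5; I=1.5, D=e−e_prev=-0.5; u=0·0.5+1·1.5+0·(-0.5)=1.5; next y=-3/10·0.5+1/2·1.5=0.6
n=2: y=0.6, sp=5, e=sp−y=4.4; I=5.9, D=e−e_prev=3.9; u=0·4.4+1·5.9+0·3.9=5.9; next y=-3/10·0.6+1/2·5.9=2.77
n=3: y=2.77, sp=5, e=sp−y=2.23; I=8.13, D=e−e_prev=-2.17; u=0·2.23+1·8.13+0·(-2.17)=8.13; next y=-3/10·2.77+1/2·8.13=3.234
n=4: y=3.234, sp=5, e=sp−y=1.766; I=9.896, D=e−e_prev=-0.464; u=0·1.766+1·9.896+0·(-0.464)=9.896; next y=-3/10·3.234+1/2·9.896=3.9778
n=5: y=3.9778, sp=5, e=sp−y=1.0222; I=10.9182, D=e−e_prev=-0.7438; u=0·1.0222+1·10.9182+0·(-0.7438)=10.9182; next y=-3/10·3.9778+1/2·10.9182=4.26576
n=6: y=4.26576, sp=5, e=sp−y=0.73424; I=11.65244, D=e−e_prev=-0.28796; u=0·0.73424+1·11.65244+0·(-0.28796)=11.65244; next y=-3/10·4.26576+1/2·11.65244=4.546492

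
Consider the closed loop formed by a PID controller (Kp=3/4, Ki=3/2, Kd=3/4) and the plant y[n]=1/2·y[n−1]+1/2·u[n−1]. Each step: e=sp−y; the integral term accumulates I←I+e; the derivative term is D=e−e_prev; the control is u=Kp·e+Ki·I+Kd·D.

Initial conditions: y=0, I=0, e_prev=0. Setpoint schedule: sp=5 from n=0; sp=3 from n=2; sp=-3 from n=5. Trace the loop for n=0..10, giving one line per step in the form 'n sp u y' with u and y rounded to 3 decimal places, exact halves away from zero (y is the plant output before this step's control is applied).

(exact arithmetic carried between steps; '≈' marks a value shown rounded to 6 d.p. or computed from one; I and e_prev carry over from the previous line; the table rounds u and y to 3 d.p., halves away from zero)
n=0: y=0, sp=5, e=sp−y=5; I=5, D=e−e_prev=5; u=3/4·5+3/2·5+3/4·5=15; next y=1/2·0+1/2·15=7.5
n=1: y=7.5, sp=5, e=sp−y=-2.5; I=2.5, D=e−e_prev=-7.5; u=3/4·(-2.5)+3/2·2.5+3/4·(-7.5)=-3.75; next y=1/2·7.5+1/2·(-3.75)=1.875
n=2: y=1.875, sp=3, e=sp−y=1.125; I=3.625, D=e−e_prev=3.625; u=3/4·1.125+3/2·3.625+3/4·3.625=9; next y=1/2·1.875+1/2·9=5.4375
n=3: y=5.4375, sp=3, e=sp−y=-2.4375; I=1.1875, D=e−e_prev=-3.5625; u=3/4·(-2.4375)+3/2·1.1875+3/4·(-3.5625)=-2.71875; next y=1/2·5.4375+1/2·(-2.71875)=1.359375
n=4: y=1.359375, sp=3, e=sp−y=1.640625; I=2.828125, D=e−e_prev=4.078125; u=3/4·1.640625+3/2·2.828125+3/4·4.078125=8.53125; next y=1/2·1.359375+1/2·8.53125≈4.945313
n=5: y≈4.945313, sp=-3, e=sp−y≈-7.945313; I≈-5.117188, D=e−e_prev≈-9.585938; u=3/4·(-7.945313)+3/2·(-5.117188)+3/4·(-9.585938)≈-20.824219; next y=1/2·4.945313+1/2·(-20.824219)≈-7.939453
n=6: y≈-7.939453, sp=-3, e=sp−y≈4.939453; I≈-0.177734, D=e−e_prev≈12.884766; u=3/4·4.939453+3/2·(-0.177734)+3/4·12.884766≈13.101563; next y=1/2·(-7.939453)+1/2·13.101563≈2.581055
n=7: y≈2.581055, sp=-3, e=sp−y≈-5.581055; I≈-5.758789, D=e−e_prev≈-10.520508; u=3/4·(-5.581055)+3/2·(-5.758789)+3/4·(-10.520508)≈-20.714355; next y=1/2·2.581055+1/2·(-20.714355)≈-9.066650
n=8: y≈-9.066650, sp=-3, e=sp−y≈6.066650; I≈0.307861, D=e−e_prev≈11.647705; u=3/4·6.066650+3/2·0.307861+3/4·11.647705≈13.747559; next y=1/2·(-9.066650)+1/2·13.747559≈2.340454
n=9: y≈2.340454, sp=-3, e=sp−y≈-5.340454; I≈-5.032593, D=e−e_prev≈-11.407104; u=3/4·(-5.340454)+3/2·(-5.032593)+3/4·(-11.407104)≈-20.109558; next y=1/2·2.340454+1/2·(-20.109558)≈-8.884552
n=10: y≈-8.884552, sp=-3, e=sp−y≈5.884552; I≈0.851959, D=e−e_prev≈11.225006; u=3/4·5.884552+3/2·0.851959+3/4·11.225006≈14.110107; next y=1/2·(-8.884552)+1/2·14.110107≈2.612778

0 5 15.000 0.000
1 5 -3.750 7.500
2 3 9.000 1.875
3 3 -2.719 5.438
4 3 8.531 1.359
5 -3 -20.824 4.945
6 -3 13.102 -7.939
7 -3 -20.714 2.581
8 -3 13.748 -9.067
9 -3 -20.110 2.340
10 -3 14.110 -8.885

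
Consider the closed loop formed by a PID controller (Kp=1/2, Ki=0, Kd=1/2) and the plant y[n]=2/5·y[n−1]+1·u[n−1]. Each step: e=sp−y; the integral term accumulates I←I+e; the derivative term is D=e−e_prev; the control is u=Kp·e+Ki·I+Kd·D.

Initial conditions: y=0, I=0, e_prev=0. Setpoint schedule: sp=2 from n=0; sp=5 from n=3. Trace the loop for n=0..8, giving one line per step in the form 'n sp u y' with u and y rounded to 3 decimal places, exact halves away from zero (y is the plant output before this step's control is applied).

0 2 2.000 0.000
1 2 -1.000 2.000
2 2 2.200 -0.200
3 5 1.780 2.120
4 5 0.932 2.628
5 5 1.831 1.983
6 5 0.868 2.624
7 5 1.895 1.917
8 5 0.797 2.662

(exact arithmetic carried between steps; '≈' marks a value shown rounded to 6 d.p. or computed from one; I and e_prev carry over from the previous line; the table rounds u and y to 3 d.p., halves away from zero)
n=0: y=0, sp=2, e=sp−y=2; I=2, D=e−e_prev=2; u=1/2·2+0·2+1/2·2=2; next y=2/5·0+1·2=2
n=1: y=2, sp=2, e=sp−y=0; I=2, D=e−e_prev=-2; u=1/2·0+0·2+1/2·(-2)=-1; next y=2/5·2+1·(-1)=-0.2
n=2: y=-0.2, sp=2, e=sp−y=2.2; I=4.2, D=e−e_prev=2.2; u=1/2·2.2+0·4.2+1/2·2.2=2.2; next y=2/5·(-0.2)+1·2.2=2.12
n=3: y=2.12, sp=5, e=sp−y=2.88; I=7.08, D=e−e_prev=0.68; u=1/2·2.88+0·7.08+1/2·0.68=1.78; next y=2/5·2.12+1·1.78=2.628
n=4: y=2.628, sp=5, e=sp−y=2.372; I=9.452, D=e−e_prev=-0.508; u=1/2·2.372+0·9.452+1/2·(-0.508)=0.932; next y=2/5·2.628+1·0.932=1.9832
n=5: y=1.9832, sp=5, e=sp−y=3.0168; I=12.4688, D=e−e_prev=0.6448; u=1/2·3.0168+0·12.4688+1/2·0.6448=1.8308; next y=2/5·1.9832+1·1.8308=2.62408
n=6: y=2.62408, sp=5, e=sp−y=2.37592; I=14.84472, D=e−e_prev=-0.64088; u=1/2·2.37592+0·14.84472+1/2·(-0.64088)=0.86752; next y=2/5·2.62408+1·0.86752=1.917152
n=7: y=1.917152, sp=5, e=sp−y=3.082848; I=17.927568, D=e−e_prev=0.706928; u=1/2·3.082848+0·17.927568+1/2·0.706928=1.894888; next y=2/5·1.917152+1·1.894888≈2.661749
n=8: y≈2.661749, sp=5, e=sp−y≈2.338251; I≈20.265819, D=e−e_prev≈-0.744597; u=1/2·2.338251+0·20.265819+1/2·(-0.744597)≈0.796827; next y=2/5·2.661749+1·0.796827≈1.861527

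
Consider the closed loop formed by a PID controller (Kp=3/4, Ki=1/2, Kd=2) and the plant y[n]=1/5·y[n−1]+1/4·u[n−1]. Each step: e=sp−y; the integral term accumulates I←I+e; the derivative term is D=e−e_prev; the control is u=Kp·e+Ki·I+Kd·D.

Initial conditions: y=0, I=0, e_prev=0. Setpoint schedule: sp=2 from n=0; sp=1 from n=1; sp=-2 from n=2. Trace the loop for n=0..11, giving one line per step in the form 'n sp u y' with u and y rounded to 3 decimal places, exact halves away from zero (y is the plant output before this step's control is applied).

(exact arithmetic carried between steps; '≈' marks a value shown rounded to 6 d.p. or computed from one; I and e_prev carry over from the previous line; the table rounds u and y to 3 d.p., halves away from zero)
n=0: y=0, sp=2, e=sp−y=2; I=2, D=e−e_prev=2; u=3/4·2+1/2·2+2·2=6.5; next y=1/5·0+1/4·6.5=1.625
n=1: y=1.625, sp=1, e=sp−y=-0.625; I=1.375, D=e−e_prev=-2.625; u=3/4·(-0.625)+1/2·1.375+2·(-2.625)=-5.03125; next y=1/5·1.625+1/4·(-5.03125)≈-0.932813
n=2: y≈-0.932813, sp=-2, e=sp−y≈-1.067188; I≈0.307813, D=e−e_prev≈-0.442188; u=3/4·(-1.067188)+1/2·0.307813+2·(-0.442188)≈-1.530859; next y=1/5·(-0.932813)+1/4·(-1.530859)≈-0.569277
n=3: y≈-0.569277, sp=-2, e=sp−y≈-1.430723; I≈-1.122910, D=e−e_prev≈-0.363535; u=3/4·(-1.430723)+1/2·(-1.122910)+2·(-0.363535)≈-2.361567; next y=1/5·(-0.569277)+1/4·(-2.361567)≈-0.704247
n=4: y≈-0.704247, sp=-2, e=sp−y≈-1.295753; I≈-2.418663, D=e−e_prev≈0.134970; u=3/4·(-1.295753)+1/2·(-2.418663)+2·0.134970≈-1.911206; next y=1/5·(-0.704247)+1/4·(-1.911206)≈-0.618651
n=5: y≈-0.618651, sp=-2, e=sp−y≈-1.381349; I≈-3.800012, D=e−e_prev≈-0.085596; u=3/4·(-1.381349)+1/2·(-3.800012)+2·(-0.085596)≈-3.107210; next y=1/5·(-0.618651)+1/4·(-3.107210)≈-0.900533
n=6: y≈-0.900533, sp=-2, e=sp−y≈-1.099467; I≈-4.899479, D=e−e_prev≈0.281882; u=3/4·(-1.099467)+1/2·(-4.899479)+2·0.281882≈-2.710576; next y=1/5·(-0.900533)+1/4·(-2.710576)≈-0.857751
n=7: y≈-0.857751, sp=-2, e=sp−y≈-1.142249; I≈-6.041728, D=e−e_prev≈-0.042782; u=3/4·(-1.142249)+1/2·(-6.041728)+2·(-0.042782)≈-3.963116; next y=1/5·(-0.857751)+1/4·(-3.963116)≈-1.162329
n=8: y≈-1.162329, sp=-2, e=sp−y≈-0.837671; I≈-6.879399, D=e−e_prev≈0.304578; u=3/4·(-0.837671)+1/2·(-6.879399)+2·0.304578≈-3.458796; next y=1/5·(-1.162329)+1/4·(-3.458796)≈-1.097165
n=9: y≈-1.097165, sp=-2, e=sp−y≈-0.902835; I≈-7.782235, D=e−e_prev≈-0.065164; u=3/4·(-0.902835)+1/2·(-7.782235)+2·(-0.065164)≈-4.698572; next y=1/5·(-1.097165)+1/4·(-4.698572)≈-1.394076
n=10: y≈-1.394076, sp=-2, e=sp−y≈-0.605924; I≈-8.388159, D=e−e_prev≈0.296911; u=3/4·(-0.605924)+1/2·(-8.388159)+2·0.296911≈-4.054700; next y=1/5·(-1.394076)+1/4·(-4.054700)≈-1.292490
n=11: y≈-1.292490, sp=-2, e=sp−y≈-0.707510; I≈-9.095668, D=e−e_prev≈-0.101586; u=3/4·(-0.707510)+1/2·(-9.095668)+2·(-0.101586)≈-5.281638; next y=1/5·(-1.292490)+1/4·(-5.281638)≈-1.578908

0 2 6.500 0.000
1 1 -5.031 1.625
2 -2 -1.531 -0.933
3 -2 -2.362 -0.569
4 -2 -1.911 -0.704
5 -2 -3.107 -0.619
6 -2 -2.711 -0.901
7 -2 -3.963 -0.858
8 -2 -3.459 -1.162
9 -2 -4.699 -1.097
10 -2 -4.055 -1.394
11 -2 -5.282 -1.292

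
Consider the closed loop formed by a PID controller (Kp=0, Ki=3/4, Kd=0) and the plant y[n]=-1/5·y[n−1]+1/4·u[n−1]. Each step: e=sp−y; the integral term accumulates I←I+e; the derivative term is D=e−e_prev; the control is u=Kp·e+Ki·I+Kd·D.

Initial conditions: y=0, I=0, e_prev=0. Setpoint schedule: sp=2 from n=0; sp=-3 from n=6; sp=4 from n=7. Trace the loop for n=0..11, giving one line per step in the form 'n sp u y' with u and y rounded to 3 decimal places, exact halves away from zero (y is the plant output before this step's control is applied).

0 2 1.500 0.000
1 2 2.719 0.375
2 2 3.765 0.605
3 2 4.650 0.820
4 2 5.401 0.998
5 2 6.038 1.151
6 -3 2.829 1.279
7 4 5.490 0.451
8 4 7.528 1.282
9 4 9.309 1.626
10 4 10.808 2.002
11 4 12.081 2.301

(exact arithmetic carried between steps; '≈' marks a value shown rounded to 6 d.p. or computed from one; I and e_prev carry over from the previous line; the table rounds u and y to 3 d.p., halves away from zero)
n=0: y=0, sp=2, e=sp−y=2; I=2, D=e−e_prev=2; u=0·2+3/4·2+0·2=1.5; next y=-1/5·0+1/4·1.5=0.375
n=1: y=0.375, sp=2, e=sp−y=1.625; I=3.625, D=e−e_prev=-0.375; u=0·1.625+3/4·3.625+0·(-0.375)=2.71875; next y=-1/5·0.375+1/4·2.71875≈0.604688
n=2: y≈0.604688, sp=2, e=sp−y≈1.395313; I≈5.020313, D=e−e_prev≈-0.229688; u=0·1.395313+3/4·5.020313+0·(-0.229688)≈3.765234; next y=-1/5·0.604688+1/4·3.765234≈0.820371
n=3: y≈0.820371, sp=2, e=sp−y≈1.179629; I≈6.199941, D=e−e_prev≈-0.215684; u=0·1.179629+3/4·6.199941+0·(-0.215684)≈4.649956; next y=-1/5·0.820371+1/4·4.649956≈0.998415
n=4: y≈0.998415, sp=2, e=sp−y≈1.001585; I≈7.201527, D=e−e_prev≈-0.178044; u=0·1.001585+3/4·7.201527+0·(-0.178044)≈5.401145; next y=-1/5·0.998415+1/4·5.401145≈1.150603
n=5: y≈1.150603, sp=2, e=sp−y≈0.849397; I≈8.050923, D=e−e_prev≈-0.152188; u=0·0.849397+3/4·8.050923+0·(-0.152188)≈6.038192; next y=-1/5·1.150603+1/4·6.038192≈1.279427
n=6: y≈1.279427, sp=-3, e=sp−y≈-4.279427; I≈3.771496, D=e−e_prev≈-5.128824; u=0·(-4.279427)+3/4·3.771496+0·(-5.128824)≈2.828622; next y=-1/5·1.279427+1/4·2.828622≈0.451270
n=7: y≈0.451270, sp=4, e=sp−y≈3.548730; I≈7.320226, D=e−e_prev≈7.828157; u=0·3.548730+3/4·7.320226+0·7.828157≈5.490169; next y=-1/5·0.451270+1/4·5.490169≈1.282288
n=8: y≈1.282288, sp=4, e=sp−y≈2.717712; I≈10.037938, D=e−e_prev≈-0.831018; u=0·2.717712+3/4·10.037938+0·(-0.831018)≈7.528453; next y=-1/5·1.282288+1/4·7.528453≈1.625656
n=9: y≈1.625656, sp=4, e=sp−y≈2.374344; I≈12.412282, D=e−e_prev≈-0.343367; u=0·2.374344+3/4·12.412282+0·(-0.343367)≈9.309211; next y=-1/5·1.625656+1/4·9.309211≈2.002172
n=10: y≈2.002172, sp=4, e=sp−y≈1.997828; I≈14.410110, D=e−e_prev≈-0.376516; u=0·1.997828+3/4·14.410110+0·(-0.376516)≈10.807583; next y=-1/5·2.002172+1/4·10.807583≈2.301461
n=11: y≈2.301461, sp=4, e=sp−y≈1.698539; I≈16.108649, D=e−e_prev≈-0.299290; u=0·1.698539+3/4·16.108649+0·(-0.299290)≈12.081487; next y=-1/5·2.301461+1/4·12.081487≈2.560079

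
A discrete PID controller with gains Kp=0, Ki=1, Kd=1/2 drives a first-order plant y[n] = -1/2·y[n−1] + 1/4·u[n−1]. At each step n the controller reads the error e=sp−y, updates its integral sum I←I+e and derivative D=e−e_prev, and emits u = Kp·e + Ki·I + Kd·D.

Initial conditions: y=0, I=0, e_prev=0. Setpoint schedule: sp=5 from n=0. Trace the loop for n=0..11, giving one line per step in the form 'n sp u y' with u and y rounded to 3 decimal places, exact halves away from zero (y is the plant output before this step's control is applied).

(exact arithmetic carried between steps; '≈' marks a value shown rounded to 6 d.p. or computed from one; I and e_prev carry over from the previous line; the table rounds u and y to 3 d.p., halves away from zero)
n=0: y=0, sp=5, e=sp−y=5; I=5, D=e−e_prev=5; u=0·5+1·5+1/2·5=7.5; next y=-1/2·0+1/4·7.5=1.875
n=1: y=1.875, sp=5, e=sp−y=3.125; I=8.125, D=e−e_prev=-1.875; u=0·3.125+1·8.125+1/2·(-1.875)=7.1875; next y=-1/2·1.875+1/4·7.1875=0.859375
n=2: y=0.859375, sp=5, e=sp−y=4.140625; I=12.265625, D=e−e_prev=1.015625; u=0·4.140625+1·12.265625+1/2·1.015625≈12.773438; next y=-1/2·0.859375+1/4·12.773438≈2.763672
n=3: y≈2.763672, sp=5, e=sp−y≈2.236328; I≈14.501953, D=e−e_prev≈-1.904297; u=0·2.236328+1·14.501953+1/2·(-1.904297)≈13.549805; next y=-1/2·2.763672+1/4·13.549805≈2.005615
n=4: y≈2.005615, sp=5, e=sp−y≈2.994385; I≈17.496338, D=e−e_prev≈0.758057; u=0·2.994385+1·17.496338+1/2·0.758057≈17.875366; next y=-1/2·2.005615+1/4·17.875366≈3.466034
n=5: y≈3.466034, sp=5, e=sp−y≈1.533966; I≈19.030304, D=e−e_prev≈-1.460419; u=0·1.533966+1·19.030304+1/2·(-1.460419)≈18.300095; next y=-1/2·3.466034+1/4·18.300095≈2.842007
n=6: y≈2.842007, sp=5, e=sp−y≈2.157993; I≈21.188297, D=e−e_prev≈0.624027; u=0·2.157993+1·21.188297+1/2·0.624027≈21.500311; next y=-1/2·2.842007+1/4·21.500311≈3.954074
n=7: y≈3.954074, sp=5, e=sp−y≈1.045926; I≈22.234223, D=e−e_prev≈-1.112068; u=0·1.045926+1·22.234223+1/2·(-1.112068)≈21.678189; next y=-1/2·3.954074+1/4·21.678189≈3.442510
n=8: y≈3.442510, sp=5, e=sp−y≈1.557490; I≈23.791713, D=e−e_prev≈0.511564; u=0·1.557490+1·23.791713+1/2·0.511564≈24.047495; next y=-1/2·3.442510+1/4·24.047495≈4.290619
n=9: y≈4.290619, sp=5, e=sp−y≈0.709381; I≈24.501094, D=e−e_prev≈-0.848109; u=0·0.709381+1·24.501094+1/2·(-0.848109)≈24.077040; next y=-1/2·4.290619+1/4·24.077040≈3.873951
n=10: y≈3.873951, sp=5, e=sp−y≈1.126049; I≈25.627144, D=e−e_prev≈0.416668; u=0·1.126049+1·25.627144+1/2·0.416668≈25.835478; next y=-1/2·3.873951+1/4·25.835478≈4.521894
n=11: y≈4.521894, sp=5, e=sp−y≈0.478106; I≈26.105249, D=e−e_prev≈-0.647944; u=0·0.478106+1·26.105249+1/2·(-0.647944)≈25.781278; next y=-1/2·4.521894+1/4·25.781278≈4.184372

0 5 7.500 0.000
1 5 7.188 1.875
2 5 12.773 0.859
3 5 13.550 2.764
4 5 17.875 2.006
5 5 18.300 3.466
6 5 21.500 2.842
7 5 21.678 3.954
8 5 24.047 3.443
9 5 24.077 4.291
10 5 25.835 3.874
11 5 25.781 4.522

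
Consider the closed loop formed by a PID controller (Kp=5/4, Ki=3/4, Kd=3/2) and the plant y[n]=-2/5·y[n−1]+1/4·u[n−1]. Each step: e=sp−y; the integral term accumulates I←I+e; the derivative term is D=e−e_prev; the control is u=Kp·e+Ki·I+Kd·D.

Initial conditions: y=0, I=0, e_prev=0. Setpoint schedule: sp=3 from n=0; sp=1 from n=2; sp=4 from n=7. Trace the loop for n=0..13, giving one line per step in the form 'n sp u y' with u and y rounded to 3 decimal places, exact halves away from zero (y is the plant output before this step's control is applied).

(exact arithmetic carried between steps; '≈' marks a value shown rounded to 6 d.p. or computed from one; I and e_prev carry over from the previous line; the table rounds u and y to 3 d.p., halves away from zero)
n=0: y=0, sp=3, e=sp−y=3; I=3, D=e−e_prev=3; u=5/4·3+3/4·3+3/2·3=10.5; next y=-2/5·0+1/4·10.5=2.625
n=1: y=2.625, sp=3, e=sp−y=0.375; I=3.375, D=e−e_prev=-2.625; u=5/4·0.375+3/4·3.375+3/2·(-2.625)=-0.9375; next y=-2/5·2.625+1/4·(-0.9375)=-1.284375
n=2: y=-1.284375, sp=1, e=sp−y=2.284375; I=5.659375, D=e−e_prev=1.909375; u=5/4·2.284375+3/4·5.659375+3/2·1.909375≈9.964063; next y=-2/5·(-1.284375)+1/4·9.964063≈3.004766
n=3: y≈3.004766, sp=1, e=sp−y≈-2.004766; I≈3.654609, D=e−e_prev≈-4.289141; u=5/4·(-2.004766)+3/4·3.654609+3/2·(-4.289141)≈-6.198711; next y=-2/5·3.004766+1/4·(-6.198711)≈-2.751584
n=4: y≈-2.751584, sp=1, e=sp−y≈3.751584; I≈7.406193, D=e−e_prev≈5.756350; u=5/4·3.751584+3/4·7.406193+3/2·5.756350≈18.878649; next y=-2/5·(-2.751584)+1/4·18.878649≈5.820296
n=5: y≈5.820296, sp=1, e=sp−y≈-4.820296; I≈2.585897, D=e−e_prev≈-8.571880; u=5/4·(-4.820296)+3/4·2.585897+3/2·(-8.571880)≈-16.943767; next y=-2/5·5.820296+1/4·(-16.943767)≈-6.564060
n=6: y≈-6.564060, sp=1, e=sp−y≈7.564060; I≈10.149957, D=e−e_prev≈12.384356; u=5/4·7.564060+3/4·10.149957+3/2·12.384356≈35.644077; next y=-2/5·(-6.564060)+1/4·35.644077≈11.536643
n=7: y≈11.536643, sp=4, e=sp−y≈-7.536643; I≈2.613314, D=e−e_prev≈-15.100703; u=5/4·(-7.536643)+3/4·2.613314+3/2·(-15.100703)≈-30.111874; next y=-2/5·11.536643+1/4·(-30.111874)≈-12.142626
n=8: y≈-12.142626, sp=4, e=sp−y≈16.142626; I≈18.755940, D=e−e_prev≈23.679269; u=5/4·16.142626+3/4·18.755940+3/2·23.679269≈69.764141; next y=-2/5·(-12.142626)+1/4·69.764141≈22.298085
n=9: y≈22.298085, sp=4, e=sp−y≈-18.298085; I≈0.457854, D=e−e_prev≈-34.440711; u=5/4·(-18.298085)+3/4·0.457854+3/2·(-34.440711)≈-74.190283; next y=-2/5·22.298085+1/4·(-74.190283)≈-27.466805
n=10: y≈-27.466805, sp=4, e=sp−y≈31.466805; I≈31.924659, D=e−e_prev≈49.764890; u=5/4·31.466805+3/4·31.924659+3/2·49.764890≈137.924336; next y=-2/5·(-27.466805)+1/4·137.924336≈45.467806
n=11: y≈45.467806, sp=4, e=sp−y≈-41.467806; I≈-9.543147, D=e−e_prev≈-72.934611; u=5/4·(-41.467806)+3/4·(-9.543147)+3/2·(-72.934611)≈-168.394034; next y=-2/5·45.467806+1/4·(-168.394034)≈-60.285631
n=12: y≈-60.285631, sp=4, e=sp−y≈64.285631; I≈54.742484, D=e−e_prev≈105.753437; u=5/4·64.285631+3/4·54.742484+3/2·105.753437≈280.044057; next y=-2/5·(-60.285631)+1/4·280.044057≈94.125267
n=13: y≈94.125267, sp=4, e=sp−y≈-90.125267; I≈-35.382782, D=e−e_prev≈-154.410898; u=5/4·(-90.125267)+3/4·(-35.382782)+3/2·(-154.410898)≈-370.810017; next y=-2/5·94.125267+1/4·(-370.810017)≈-130.352611

0 3 10.500 0.000
1 3 -0.938 2.625
2 1 9.964 -1.284
3 1 -6.199 3.005
4 1 18.879 -2.752
5 1 -16.944 5.820
6 1 35.644 -6.564
7 4 -30.112 11.537
8 4 69.764 -12.143
9 4 -74.190 22.298
10 4 137.924 -27.467
11 4 -168.394 45.468
12 4 280.044 -60.286
13 4 -370.810 94.125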